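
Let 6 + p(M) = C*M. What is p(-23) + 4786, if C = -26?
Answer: 5378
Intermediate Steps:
p(M) = -6 - 26*M
p(-23) + 4786 = (-6 - 26*(-23)) + 4786 = (-6 + 598) + 4786 = 592 + 4786 = 5378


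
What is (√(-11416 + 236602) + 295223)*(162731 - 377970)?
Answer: -63543503297 - 215239*√225186 ≈ -6.3646e+10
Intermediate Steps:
(√(-11416 + 236602) + 295223)*(162731 - 377970) = (√225186 + 295223)*(-215239) = (295223 + √225186)*(-215239) = -63543503297 - 215239*√225186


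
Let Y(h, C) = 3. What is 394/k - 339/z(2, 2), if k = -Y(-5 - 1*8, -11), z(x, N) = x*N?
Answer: -2593/12 ≈ -216.08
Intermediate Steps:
z(x, N) = N*x
k = -3 (k = -1*3 = -3)
394/k - 339/z(2, 2) = 394/(-3) - 339/(2*2) = 394*(-⅓) - 339/4 = -394/3 - 339*¼ = -394/3 - 339/4 = -2593/12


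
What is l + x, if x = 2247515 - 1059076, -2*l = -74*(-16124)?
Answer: 591851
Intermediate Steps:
l = -596588 (l = -(-37)*(-16124) = -½*1193176 = -596588)
x = 1188439
l + x = -596588 + 1188439 = 591851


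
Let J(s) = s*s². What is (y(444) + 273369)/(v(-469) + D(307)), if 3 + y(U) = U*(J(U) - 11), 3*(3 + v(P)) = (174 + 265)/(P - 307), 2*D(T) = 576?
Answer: 90472763636784/663041 ≈ 1.3645e+8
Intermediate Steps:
D(T) = 288 (D(T) = (½)*576 = 288)
J(s) = s³
v(P) = -3 + 439/(3*(-307 + P)) (v(P) = -3 + ((174 + 265)/(P - 307))/3 = -3 + (439/(-307 + P))/3 = -3 + 439/(3*(-307 + P)))
y(U) = -3 + U*(-11 + U³) (y(U) = -3 + U*(U³ - 11) = -3 + U*(-11 + U³))
(y(444) + 273369)/(v(-469) + D(307)) = ((-3 + 444⁴ - 11*444) + 273369)/((3202 - 9*(-469))/(3*(-307 - 469)) + 288) = ((-3 + 38862602496 - 4884) + 273369)/((⅓)*(3202 + 4221)/(-776) + 288) = (38862597609 + 273369)/((⅓)*(-1/776)*7423 + 288) = 38862870978/(-7423/2328 + 288) = 38862870978/(663041/2328) = 38862870978*(2328/663041) = 90472763636784/663041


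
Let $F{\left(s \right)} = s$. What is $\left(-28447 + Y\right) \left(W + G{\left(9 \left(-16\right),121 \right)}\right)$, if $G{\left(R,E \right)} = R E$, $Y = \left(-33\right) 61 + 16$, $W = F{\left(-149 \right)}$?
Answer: $534992412$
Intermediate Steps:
$W = -149$
$Y = -1997$ ($Y = -2013 + 16 = -1997$)
$G{\left(R,E \right)} = E R$
$\left(-28447 + Y\right) \left(W + G{\left(9 \left(-16\right),121 \right)}\right) = \left(-28447 - 1997\right) \left(-149 + 121 \cdot 9 \left(-16\right)\right) = - 30444 \left(-149 + 121 \left(-144\right)\right) = - 30444 \left(-149 - 17424\right) = \left(-30444\right) \left(-17573\right) = 534992412$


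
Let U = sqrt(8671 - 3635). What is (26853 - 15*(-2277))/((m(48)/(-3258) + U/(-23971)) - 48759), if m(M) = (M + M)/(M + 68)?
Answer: -423847415266481373718709232/338748626879140188260895565 + 725268124194457824*sqrt(1259)/338748626879140188260895565 ≈ -1.2512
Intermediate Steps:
m(M) = 2*M/(68 + M) (m(M) = (2*M)/(68 + M) = 2*M/(68 + M))
U = 2*sqrt(1259) (U = sqrt(5036) = 2*sqrt(1259) ≈ 70.965)
(26853 - 15*(-2277))/((m(48)/(-3258) + U/(-23971)) - 48759) = (26853 - 15*(-2277))/(((2*48/(68 + 48))/(-3258) + (2*sqrt(1259))/(-23971)) - 48759) = (26853 + 34155)/(((2*48/116)*(-1/3258) + (2*sqrt(1259))*(-1/23971)) - 48759) = 61008/(((2*48*(1/116))*(-1/3258) - 2*sqrt(1259)/23971) - 48759) = 61008/(((24/29)*(-1/3258) - 2*sqrt(1259)/23971) - 48759) = 61008/((-4/15747 - 2*sqrt(1259)/23971) - 48759) = 61008/(-767807977/15747 - 2*sqrt(1259)/23971)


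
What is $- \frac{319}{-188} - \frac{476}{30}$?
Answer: $- \frac{39959}{2820} \approx -14.17$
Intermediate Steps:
$- \frac{319}{-188} - \frac{476}{30} = \left(-319\right) \left(- \frac{1}{188}\right) - \frac{238}{15} = \frac{319}{188} - \frac{238}{15} = - \frac{39959}{2820}$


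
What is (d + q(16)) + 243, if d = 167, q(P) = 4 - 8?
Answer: 406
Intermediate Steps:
q(P) = -4
(d + q(16)) + 243 = (167 - 4) + 243 = 163 + 243 = 406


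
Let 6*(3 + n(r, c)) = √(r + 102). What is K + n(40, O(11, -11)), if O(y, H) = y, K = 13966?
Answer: 13963 + √142/6 ≈ 13965.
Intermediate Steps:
n(r, c) = -3 + √(102 + r)/6 (n(r, c) = -3 + √(r + 102)/6 = -3 + √(102 + r)/6)
K + n(40, O(11, -11)) = 13966 + (-3 + √(102 + 40)/6) = 13966 + (-3 + √142/6) = 13963 + √142/6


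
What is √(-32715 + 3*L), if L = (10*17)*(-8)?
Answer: I*√36795 ≈ 191.82*I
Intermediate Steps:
L = -1360 (L = 170*(-8) = -1360)
√(-32715 + 3*L) = √(-32715 + 3*(-1360)) = √(-32715 - 4080) = √(-36795) = I*√36795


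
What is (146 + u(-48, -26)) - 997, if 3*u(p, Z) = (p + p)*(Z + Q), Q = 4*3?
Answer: -403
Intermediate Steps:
Q = 12
u(p, Z) = 2*p*(12 + Z)/3 (u(p, Z) = ((p + p)*(Z + 12))/3 = ((2*p)*(12 + Z))/3 = (2*p*(12 + Z))/3 = 2*p*(12 + Z)/3)
(146 + u(-48, -26)) - 997 = (146 + (2/3)*(-48)*(12 - 26)) - 997 = (146 + (2/3)*(-48)*(-14)) - 997 = (146 + 448) - 997 = 594 - 997 = -403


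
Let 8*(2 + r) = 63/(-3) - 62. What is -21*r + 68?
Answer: 2623/8 ≈ 327.88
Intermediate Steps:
r = -99/8 (r = -2 + (63/(-3) - 62)/8 = -2 + (63*(-⅓) - 62)/8 = -2 + (-21 - 62)/8 = -2 + (⅛)*(-83) = -2 - 83/8 = -99/8 ≈ -12.375)
-21*r + 68 = -21*(-99/8) + 68 = 2079/8 + 68 = 2623/8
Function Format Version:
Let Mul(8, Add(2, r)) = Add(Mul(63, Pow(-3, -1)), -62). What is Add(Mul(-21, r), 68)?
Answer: Rational(2623, 8) ≈ 327.88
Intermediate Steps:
r = Rational(-99, 8) (r = Add(-2, Mul(Rational(1, 8), Add(Mul(63, Pow(-3, -1)), -62))) = Add(-2, Mul(Rational(1, 8), Add(Mul(63, Rational(-1, 3)), -62))) = Add(-2, Mul(Rational(1, 8), Add(-21, -62))) = Add(-2, Mul(Rational(1, 8), -83)) = Add(-2, Rational(-83, 8)) = Rational(-99, 8) ≈ -12.375)
Add(Mul(-21, r), 68) = Add(Mul(-21, Rational(-99, 8)), 68) = Add(Rational(2079, 8), 68) = Rational(2623, 8)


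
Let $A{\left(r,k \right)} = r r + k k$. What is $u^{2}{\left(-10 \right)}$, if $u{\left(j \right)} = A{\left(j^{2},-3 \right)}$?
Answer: $100180081$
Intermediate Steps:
$A{\left(r,k \right)} = k^{2} + r^{2}$ ($A{\left(r,k \right)} = r^{2} + k^{2} = k^{2} + r^{2}$)
$u{\left(j \right)} = 9 + j^{4}$ ($u{\left(j \right)} = \left(-3\right)^{2} + \left(j^{2}\right)^{2} = 9 + j^{4}$)
$u^{2}{\left(-10 \right)} = \left(9 + \left(-10\right)^{4}\right)^{2} = \left(9 + 10000\right)^{2} = 10009^{2} = 100180081$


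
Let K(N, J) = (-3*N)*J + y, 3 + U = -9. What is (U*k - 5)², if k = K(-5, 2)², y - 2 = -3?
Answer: 101949409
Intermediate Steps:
U = -12 (U = -3 - 9 = -12)
y = -1 (y = 2 - 3 = -1)
K(N, J) = -1 - 3*J*N (K(N, J) = (-3*N)*J - 1 = -3*J*N - 1 = -1 - 3*J*N)
k = 841 (k = (-1 - 3*2*(-5))² = (-1 + 30)² = 29² = 841)
(U*k - 5)² = (-12*841 - 5)² = (-10092 - 5)² = (-10097)² = 101949409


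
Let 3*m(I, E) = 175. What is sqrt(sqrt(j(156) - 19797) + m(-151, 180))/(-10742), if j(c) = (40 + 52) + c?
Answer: -sqrt(525 + 9*I*sqrt(19549))/32226 ≈ -0.00095353 - 0.00063537*I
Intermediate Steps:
m(I, E) = 175/3 (m(I, E) = (1/3)*175 = 175/3)
j(c) = 92 + c
sqrt(sqrt(j(156) - 19797) + m(-151, 180))/(-10742) = sqrt(sqrt((92 + 156) - 19797) + 175/3)/(-10742) = sqrt(sqrt(248 - 19797) + 175/3)*(-1/10742) = sqrt(sqrt(-19549) + 175/3)*(-1/10742) = sqrt(I*sqrt(19549) + 175/3)*(-1/10742) = sqrt(175/3 + I*sqrt(19549))*(-1/10742) = -sqrt(175/3 + I*sqrt(19549))/10742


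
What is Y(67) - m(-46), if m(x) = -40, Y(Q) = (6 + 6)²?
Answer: 184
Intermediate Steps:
Y(Q) = 144 (Y(Q) = 12² = 144)
Y(67) - m(-46) = 144 - 1*(-40) = 144 + 40 = 184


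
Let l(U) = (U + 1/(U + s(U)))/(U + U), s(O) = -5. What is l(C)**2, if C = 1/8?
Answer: 625/6084 ≈ 0.10273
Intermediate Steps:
C = 1/8 ≈ 0.12500
l(U) = (U + 1/(-5 + U))/(2*U) (l(U) = (U + 1/(U - 5))/(U + U) = (U + 1/(-5 + U))/((2*U)) = (U + 1/(-5 + U))*(1/(2*U)) = (U + 1/(-5 + U))/(2*U))
l(C)**2 = ((1 + (1/8)**2 - 5*1/8)/(2*(1/8)*(-5 + 1/8)))**2 = ((1/2)*8*(1 + 1/64 - 5/8)/(-39/8))**2 = ((1/2)*8*(-8/39)*(25/64))**2 = (-25/78)**2 = 625/6084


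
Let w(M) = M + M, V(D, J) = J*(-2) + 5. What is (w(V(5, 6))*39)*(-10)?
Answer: 5460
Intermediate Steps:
V(D, J) = 5 - 2*J (V(D, J) = -2*J + 5 = 5 - 2*J)
w(M) = 2*M
(w(V(5, 6))*39)*(-10) = ((2*(5 - 2*6))*39)*(-10) = ((2*(5 - 12))*39)*(-10) = ((2*(-7))*39)*(-10) = -14*39*(-10) = -546*(-10) = 5460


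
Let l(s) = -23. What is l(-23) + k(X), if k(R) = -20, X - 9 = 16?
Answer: -43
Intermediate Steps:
X = 25 (X = 9 + 16 = 25)
l(-23) + k(X) = -23 - 20 = -43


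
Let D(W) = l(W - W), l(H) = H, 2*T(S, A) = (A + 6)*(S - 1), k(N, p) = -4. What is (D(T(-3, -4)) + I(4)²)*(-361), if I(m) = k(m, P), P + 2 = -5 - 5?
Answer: -5776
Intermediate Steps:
P = -12 (P = -2 + (-5 - 5) = -2 - 10 = -12)
I(m) = -4
T(S, A) = (-1 + S)*(6 + A)/2 (T(S, A) = ((A + 6)*(S - 1))/2 = ((6 + A)*(-1 + S))/2 = ((-1 + S)*(6 + A))/2 = (-1 + S)*(6 + A)/2)
D(W) = 0 (D(W) = W - W = 0)
(D(T(-3, -4)) + I(4)²)*(-361) = (0 + (-4)²)*(-361) = (0 + 16)*(-361) = 16*(-361) = -5776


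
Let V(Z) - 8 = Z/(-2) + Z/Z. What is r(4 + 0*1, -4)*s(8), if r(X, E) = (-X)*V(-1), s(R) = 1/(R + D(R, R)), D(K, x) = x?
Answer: -19/8 ≈ -2.3750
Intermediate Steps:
V(Z) = 9 - Z/2 (V(Z) = 8 + (Z/(-2) + Z/Z) = 8 + (Z*(-½) + 1) = 8 + (-Z/2 + 1) = 8 + (1 - Z/2) = 9 - Z/2)
s(R) = 1/(2*R) (s(R) = 1/(R + R) = 1/(2*R))
r(X, E) = -19*X/2 (r(X, E) = (-X)*(9 - ½*(-1)) = (-X)*(9 + ½) = -X*(19/2) = -19*X/2)
r(4 + 0*1, -4)*s(8) = (-19*(4 + 0*1)/2)*((½)/8) = (-19*(4 + 0)/2)*((½)*(⅛)) = -19/2*4*(1/16) = -38*1/16 = -19/8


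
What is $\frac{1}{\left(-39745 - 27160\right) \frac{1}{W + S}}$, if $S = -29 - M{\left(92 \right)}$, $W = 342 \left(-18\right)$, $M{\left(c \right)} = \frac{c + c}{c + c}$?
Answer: $\frac{6186}{66905} \approx 0.092459$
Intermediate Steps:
$M{\left(c \right)} = 1$ ($M{\left(c \right)} = \frac{2 c}{2 c} = 2 c \frac{1}{2 c} = 1$)
$W = -6156$
$S = -30$ ($S = -29 - 1 = -30$)
$\frac{1}{\left(-39745 - 27160\right) \frac{1}{W + S}} = \frac{1}{\left(-39745 - 27160\right) \frac{1}{-6156 - 30}} = \frac{1}{\left(-66905\right) \frac{1}{-6186}} = \frac{1}{\left(-66905\right) \left(- \frac{1}{6186}\right)} = \frac{1}{\frac{66905}{6186}} = \frac{6186}{66905}$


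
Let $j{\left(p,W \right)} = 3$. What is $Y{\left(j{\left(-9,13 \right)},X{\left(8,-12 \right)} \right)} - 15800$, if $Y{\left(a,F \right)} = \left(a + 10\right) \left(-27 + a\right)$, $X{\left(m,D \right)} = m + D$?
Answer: $-16112$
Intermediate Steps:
$X{\left(m,D \right)} = D + m$
$Y{\left(a,F \right)} = \left(-27 + a\right) \left(10 + a\right)$ ($Y{\left(a,F \right)} = \left(10 + a\right) \left(-27 + a\right) = \left(-27 + a\right) \left(10 + a\right)$)
$Y{\left(j{\left(-9,13 \right)},X{\left(8,-12 \right)} \right)} - 15800 = \left(-270 + 3^{2} - 51\right) - 15800 = \left(-270 + 9 - 51\right) - 15800 = -312 - 15800 = -16112$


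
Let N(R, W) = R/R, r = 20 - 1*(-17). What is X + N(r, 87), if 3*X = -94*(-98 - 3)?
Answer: 9497/3 ≈ 3165.7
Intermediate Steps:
r = 37 (r = 20 + 17 = 37)
N(R, W) = 1
X = 9494/3 (X = (-94*(-98 - 3))/3 = (-94*(-101))/3 = (1/3)*9494 = 9494/3 ≈ 3164.7)
X + N(r, 87) = 9494/3 + 1 = 9497/3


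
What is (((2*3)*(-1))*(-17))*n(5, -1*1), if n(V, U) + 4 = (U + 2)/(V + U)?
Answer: -765/2 ≈ -382.50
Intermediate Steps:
n(V, U) = -4 + (2 + U)/(U + V) (n(V, U) = -4 + (U + 2)/(V + U) = -4 + (2 + U)/(U + V))
(((2*3)*(-1))*(-17))*n(5, -1*1) = (((2*3)*(-1))*(-17))*((2 - 4*5 - (-3))/(-1*1 + 5)) = ((6*(-1))*(-17))*((2 - 20 - 3*(-1))/(-1 + 5)) = (-6*(-17))*((2 - 20 + 3)/4) = 102*((1/4)*(-15)) = 102*(-15/4) = -765/2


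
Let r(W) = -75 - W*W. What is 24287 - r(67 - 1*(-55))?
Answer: 39246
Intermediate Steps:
r(W) = -75 - W²
24287 - r(67 - 1*(-55)) = 24287 - (-75 - (67 - 1*(-55))²) = 24287 - (-75 - (67 + 55)²) = 24287 - (-75 - 1*122²) = 24287 - (-75 - 1*14884) = 24287 - (-75 - 14884) = 24287 - 1*(-14959) = 24287 + 14959 = 39246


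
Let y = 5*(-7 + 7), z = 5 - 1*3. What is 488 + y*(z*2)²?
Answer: 488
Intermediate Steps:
z = 2 (z = 5 - 3 = 2)
y = 0 (y = 5*0 = 0)
488 + y*(z*2)² = 488 + 0*(2*2)² = 488 + 0*4² = 488 + 0*16 = 488 + 0 = 488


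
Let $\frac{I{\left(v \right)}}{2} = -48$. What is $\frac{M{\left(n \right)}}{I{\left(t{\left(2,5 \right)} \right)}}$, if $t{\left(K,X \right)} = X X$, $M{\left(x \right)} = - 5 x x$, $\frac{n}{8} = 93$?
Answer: $28830$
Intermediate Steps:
$n = 744$ ($n = 8 \cdot 93 = 744$)
$M{\left(x \right)} = - 5 x^{2}$
$t{\left(K,X \right)} = X^{2}$
$I{\left(v \right)} = -96$ ($I{\left(v \right)} = 2 \left(-48\right) = -96$)
$\frac{M{\left(n \right)}}{I{\left(t{\left(2,5 \right)} \right)}} = \frac{\left(-5\right) 744^{2}}{-96} = \left(-5\right) 553536 \left(- \frac{1}{96}\right) = \left(-2767680\right) \left(- \frac{1}{96}\right) = 28830$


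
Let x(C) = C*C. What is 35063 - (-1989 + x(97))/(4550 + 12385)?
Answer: 118756897/3387 ≈ 35063.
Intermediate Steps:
x(C) = C²
35063 - (-1989 + x(97))/(4550 + 12385) = 35063 - (-1989 + 97²)/(4550 + 12385) = 35063 - (-1989 + 9409)/16935 = 35063 - 7420/16935 = 35063 - 1*1484/3387 = 35063 - 1484/3387 = 118756897/3387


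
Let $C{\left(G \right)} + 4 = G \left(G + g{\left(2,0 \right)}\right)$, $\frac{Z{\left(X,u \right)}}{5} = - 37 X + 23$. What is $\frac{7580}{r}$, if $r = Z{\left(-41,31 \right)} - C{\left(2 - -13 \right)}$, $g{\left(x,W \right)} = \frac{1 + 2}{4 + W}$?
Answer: $\frac{30320}{29871} \approx 1.015$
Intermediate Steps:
$Z{\left(X,u \right)} = 115 - 185 X$ ($Z{\left(X,u \right)} = 5 \left(- 37 X + 23\right) = 5 \left(23 - 37 X\right) = 115 - 185 X$)
$g{\left(x,W \right)} = \frac{3}{4 + W}$
$C{\left(G \right)} = -4 + G \left(\frac{3}{4} + G\right)$ ($C{\left(G \right)} = -4 + G \left(G + \frac{3}{4 + 0}\right) = -4 + G \left(G + \frac{3}{4}\right) = -4 + G \left(\frac{3}{4} + G\right)$)
$r = \frac{29871}{4}$ ($r = \left(115 - -7585\right) - \left(-4 + \left(2 - -13\right)^{2} + \frac{3 \left(2 - -13\right)}{4}\right) = \left(115 + 7585\right) - \left(-4 + \left(2 + 13\right)^{2} + \frac{3 \left(2 + 13\right)}{4}\right) = 7700 - \left(-4 + 15^{2} + \frac{3}{4} \cdot 15\right) = 7700 - \left(-4 + 225 + \frac{45}{4}\right) = 7700 - \frac{929}{4} = \frac{29871}{4} \approx 7467.8$)
$\frac{7580}{r} = \frac{7580}{\frac{29871}{4}} = 7580 \cdot \frac{4}{29871} = \frac{30320}{29871}$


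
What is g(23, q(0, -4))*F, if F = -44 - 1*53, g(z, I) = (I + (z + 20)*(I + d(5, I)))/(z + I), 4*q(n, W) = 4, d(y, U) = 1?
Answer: -2813/8 ≈ -351.63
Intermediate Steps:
q(n, W) = 1 (q(n, W) = (¼)*4 = 1)
g(z, I) = (I + (1 + I)*(20 + z))/(I + z) (g(z, I) = (I + (z + 20)*(I + 1))/(z + I) = (I + (20 + z)*(1 + I))/(I + z) = (I + (1 + I)*(20 + z))/(I + z))
F = -97 (F = -44 - 53 = -97)
g(23, q(0, -4))*F = ((20 + 23 + 21*1 + 1*23)/(1 + 23))*(-97) = ((20 + 23 + 21 + 23)/24)*(-97) = ((1/24)*87)*(-97) = (29/8)*(-97) = -2813/8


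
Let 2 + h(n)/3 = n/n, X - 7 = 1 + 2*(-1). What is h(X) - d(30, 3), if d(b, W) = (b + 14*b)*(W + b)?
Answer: -14853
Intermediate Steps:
X = 6 (X = 7 + (1 + 2*(-1)) = 7 + (1 - 2) = 7 - 1 = 6)
h(n) = -3 (h(n) = -6 + 3*(n/n) = -6 + 3*1 = -6 + 3 = -3)
d(b, W) = 15*b*(W + b) (d(b, W) = (15*b)*(W + b) = 15*b*(W + b))
h(X) - d(30, 3) = -3 - 15*30*(3 + 30) = -3 - 15*30*33 = -3 - 1*14850 = -3 - 14850 = -14853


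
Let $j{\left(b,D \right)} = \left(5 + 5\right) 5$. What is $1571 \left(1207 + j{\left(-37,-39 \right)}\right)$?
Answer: $1974747$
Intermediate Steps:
$j{\left(b,D \right)} = 50$ ($j{\left(b,D \right)} = 10 \cdot 5 = 50$)
$1571 \left(1207 + j{\left(-37,-39 \right)}\right) = 1571 \left(1207 + 50\right) = 1571 \cdot 1257 = 1974747$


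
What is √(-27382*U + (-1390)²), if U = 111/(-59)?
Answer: √6904964818/59 ≈ 1408.4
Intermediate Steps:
U = -111/59 (U = 111*(-1/59) = -111/59 ≈ -1.8814)
√(-27382*U + (-1390)²) = √(-27382*(-111/59) + (-1390)²) = √(3039402/59 + 1932100) = √(117033302/59) = √6904964818/59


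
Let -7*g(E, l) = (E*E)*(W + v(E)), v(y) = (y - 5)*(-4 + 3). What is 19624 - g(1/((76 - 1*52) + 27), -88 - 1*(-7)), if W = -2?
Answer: 18222002720/928557 ≈ 19624.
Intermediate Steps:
v(y) = 5 - y (v(y) = (-5 + y)*(-1) = 5 - y)
g(E, l) = -E**2*(3 - E)/7 (g(E, l) = -E*E*(-2 + (5 - E))/7 = -E**2*(3 - E)/7)
19624 - g(1/((76 - 1*52) + 27), -88 - 1*(-7)) = 19624 - (1/((76 - 1*52) + 27))**2*(-3 + 1/((76 - 1*52) + 27))/7 = 19624 - (1/((76 - 52) + 27))**2*(-3 + 1/((76 - 52) + 27))/7 = 19624 - (1/(24 + 27))**2*(-3 + 1/(24 + 27))/7 = 19624 - (1/51)**2*(-3 + 1/51)/7 = 19624 - (-152)/(7*2601*51) = 19624 - 1*(-152/928557) = 19624 + 152/928557 = 18222002720/928557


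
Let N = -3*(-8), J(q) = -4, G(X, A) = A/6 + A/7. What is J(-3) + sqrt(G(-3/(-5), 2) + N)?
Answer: -4 + sqrt(10857)/21 ≈ 0.96176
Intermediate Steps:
G(X, A) = 13*A/42 (G(X, A) = A*(1/6) + A*(1/7) = A/6 + A/7 = 13*A/42)
N = 24
J(-3) + sqrt(G(-3/(-5), 2) + N) = -4 + sqrt((13/42)*2 + 24) = -4 + sqrt(13/21 + 24) = -4 + sqrt(517/21) = -4 + sqrt(10857)/21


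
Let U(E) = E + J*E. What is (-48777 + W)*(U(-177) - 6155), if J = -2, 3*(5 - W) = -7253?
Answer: 831318614/3 ≈ 2.7711e+8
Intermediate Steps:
W = 7268/3 (W = 5 - 1/3*(-7253) = 5 + 7253/3 = 7268/3 ≈ 2422.7)
U(E) = -E (U(E) = E - 2*E = -E)
(-48777 + W)*(U(-177) - 6155) = (-48777 + 7268/3)*(-1*(-177) - 6155) = -139063*(177 - 6155)/3 = -139063/3*(-5978) = 831318614/3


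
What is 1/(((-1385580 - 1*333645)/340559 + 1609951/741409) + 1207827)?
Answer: 252493507631/304967749475842421 ≈ 8.2793e-7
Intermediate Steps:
1/(((-1385580 - 1*333645)/340559 + 1609951/741409) + 1207827) = 1/(((-1385580 - 333645)*(1/340559) + 1609951*(1/741409)) + 1207827) = 1/((-1719225*1/340559 + 1609951/741409) + 1207827) = 1/((-1719225/340559 + 1609951/741409) + 1207827) = 1/(-726365585416/252493507631 + 1207827) = 1/(304967749475842421/252493507631) = 252493507631/304967749475842421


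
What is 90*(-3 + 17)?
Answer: 1260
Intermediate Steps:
90*(-3 + 17) = 90*14 = 1260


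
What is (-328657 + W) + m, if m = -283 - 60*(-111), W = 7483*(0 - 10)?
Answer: -397110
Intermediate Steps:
W = -74830 (W = 7483*(-10) = -74830)
m = 6377 (m = -283 + 6660 = 6377)
(-328657 + W) + m = (-328657 - 74830) + 6377 = -403487 + 6377 = -397110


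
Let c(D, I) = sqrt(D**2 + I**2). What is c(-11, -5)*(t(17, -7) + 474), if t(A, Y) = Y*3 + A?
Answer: 470*sqrt(146) ≈ 5679.0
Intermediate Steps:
t(A, Y) = A + 3*Y (t(A, Y) = 3*Y + A = A + 3*Y)
c(-11, -5)*(t(17, -7) + 474) = sqrt((-11)**2 + (-5)**2)*((17 + 3*(-7)) + 474) = sqrt(121 + 25)*((17 - 21) + 474) = sqrt(146)*(-4 + 474) = sqrt(146)*470 = 470*sqrt(146)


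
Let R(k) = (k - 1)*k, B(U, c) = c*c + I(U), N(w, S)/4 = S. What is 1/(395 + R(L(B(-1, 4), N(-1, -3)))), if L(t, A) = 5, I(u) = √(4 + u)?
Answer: 1/415 ≈ 0.0024096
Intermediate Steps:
N(w, S) = 4*S
B(U, c) = c² + √(4 + U) (B(U, c) = c*c + √(4 + U) = c² + √(4 + U))
R(k) = k*(-1 + k) (R(k) = (-1 + k)*k = k*(-1 + k))
1/(395 + R(L(B(-1, 4), N(-1, -3)))) = 1/(395 + 5*(-1 + 5)) = 1/(395 + 5*4) = 1/(395 + 20) = 1/415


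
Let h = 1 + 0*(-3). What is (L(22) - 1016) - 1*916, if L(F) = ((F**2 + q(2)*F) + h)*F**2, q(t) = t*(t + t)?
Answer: 317992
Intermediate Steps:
q(t) = 2*t**2 (q(t) = t*(2*t) = 2*t**2)
h = 1 (h = 1 + 0 = 1)
L(F) = F**2*(1 + F**2 + 8*F) (L(F) = ((F**2 + (2*2**2)*F) + 1)*F**2 = ((F**2 + (2*4)*F) + 1)*F**2 = ((F**2 + 8*F) + 1)*F**2 = (1 + F**2 + 8*F)*F**2 = F**2*(1 + F**2 + 8*F))
(L(22) - 1016) - 1*916 = (22**2*(1 + 22**2 + 8*22) - 1016) - 1*916 = (484*(1 + 484 + 176) - 1016) - 916 = (484*661 - 1016) - 916 = (319924 - 1016) - 916 = 318908 - 916 = 317992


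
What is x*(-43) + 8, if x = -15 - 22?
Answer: 1599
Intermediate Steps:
x = -37
x*(-43) + 8 = -37*(-43) + 8 = 1591 + 8 = 1599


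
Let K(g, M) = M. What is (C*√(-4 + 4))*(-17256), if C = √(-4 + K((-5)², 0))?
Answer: 0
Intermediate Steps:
C = 2*I (C = √(-4 + 0) = √(-4) = 2*I ≈ 2.0*I)
(C*√(-4 + 4))*(-17256) = ((2*I)*√(-4 + 4))*(-17256) = ((2*I)*√0)*(-17256) = ((2*I)*0)*(-17256) = 0*(-17256) = 0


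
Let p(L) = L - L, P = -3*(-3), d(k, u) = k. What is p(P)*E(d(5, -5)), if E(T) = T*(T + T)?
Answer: 0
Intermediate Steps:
P = 9
p(L) = 0
E(T) = 2*T**2 (E(T) = T*(2*T) = 2*T**2)
p(P)*E(d(5, -5)) = 0*(2*5**2) = 0*(2*25) = 0*50 = 0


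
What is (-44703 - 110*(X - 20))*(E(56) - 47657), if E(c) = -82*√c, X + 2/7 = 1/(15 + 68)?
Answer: 1176020017721/581 + 4046987492*√14/581 ≈ 2.0502e+9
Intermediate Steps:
X = -159/581 (X = -2/7 + 1/(15 + 68) = -2/7 + 1/83 = -159/581 ≈ -0.27367)
(-44703 - 110*(X - 20))*(E(56) - 47657) = (-44703 - 110*(-159/581 - 20))*(-164*√14 - 47657) = (-44703 - 110*(-11779/581))*(-164*√14 - 47657) = (-44703 + 1295690/581)*(-164*√14 - 47657) = -24676753*(-47657 - 164*√14)/581 = 1176020017721/581 + 4046987492*√14/581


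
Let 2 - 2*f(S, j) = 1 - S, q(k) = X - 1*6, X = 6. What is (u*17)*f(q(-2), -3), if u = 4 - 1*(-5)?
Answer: 153/2 ≈ 76.500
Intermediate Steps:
u = 9 (u = 4 + 5 = 9)
q(k) = 0 (q(k) = 6 - 1*6 = 6 - 6 = 0)
f(S, j) = ½ + S/2 (f(S, j) = 1 - (1 - S)/2 = 1 + (-½ + S/2) = ½ + S/2)
(u*17)*f(q(-2), -3) = (9*17)*(½ + (½)*0) = 153*(½ + 0) = 153*(½) = 153/2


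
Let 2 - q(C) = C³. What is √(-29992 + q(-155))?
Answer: √3693885 ≈ 1921.9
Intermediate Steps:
q(C) = 2 - C³
√(-29992 + q(-155)) = √(-29992 + (2 - 1*(-155)³)) = √(-29992 + (2 - 1*(-3723875))) = √(-29992 + (2 + 3723875)) = √(-29992 + 3723877) = √3693885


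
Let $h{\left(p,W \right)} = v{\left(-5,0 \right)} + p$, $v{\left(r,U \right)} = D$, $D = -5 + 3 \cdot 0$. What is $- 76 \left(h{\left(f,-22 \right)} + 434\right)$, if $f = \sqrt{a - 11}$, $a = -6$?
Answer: $-32604 - 76 i \sqrt{17} \approx -32604.0 - 313.36 i$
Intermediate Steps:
$f = i \sqrt{17}$ ($f = \sqrt{-6 - 11} = \sqrt{-17} = i \sqrt{17} \approx 4.1231 i$)
$D = -5$ ($D = -5 + 0 = -5$)
$v{\left(r,U \right)} = -5$
$h{\left(p,W \right)} = -5 + p$
$- 76 \left(h{\left(f,-22 \right)} + 434\right) = - 76 \left(\left(-5 + i \sqrt{17}\right) + 434\right) = - 76 \left(429 + i \sqrt{17}\right) = -32604 - 76 i \sqrt{17}$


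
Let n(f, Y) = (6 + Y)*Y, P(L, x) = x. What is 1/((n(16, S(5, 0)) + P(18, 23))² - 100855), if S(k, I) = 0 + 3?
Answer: -1/98355 ≈ -1.0167e-5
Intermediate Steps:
S(k, I) = 3
n(f, Y) = Y*(6 + Y)
1/((n(16, S(5, 0)) + P(18, 23))² - 100855) = 1/((3*(6 + 3) + 23)² - 100855) = 1/((3*9 + 23)² - 100855) = 1/((27 + 23)² - 100855) = 1/(50² - 100855) = 1/(2500 - 100855) = 1/(-98355) = -1/98355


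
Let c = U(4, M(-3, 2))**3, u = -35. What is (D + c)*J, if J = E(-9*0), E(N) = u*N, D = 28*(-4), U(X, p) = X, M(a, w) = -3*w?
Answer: 0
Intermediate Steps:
D = -112
E(N) = -35*N
J = 0 (J = -(-315)*0 = -35*0 = 0)
c = 64 (c = 4**3 = 64)
(D + c)*J = (-112 + 64)*0 = -48*0 = 0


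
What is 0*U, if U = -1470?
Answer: 0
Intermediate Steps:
0*U = 0*(-1470) = 0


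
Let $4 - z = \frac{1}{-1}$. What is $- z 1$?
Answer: $-5$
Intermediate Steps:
$z = 5$ ($z = 4 - \frac{1}{-1} = 4 - -1 = 4 + 1 = 5$)
$- z 1 = \left(-1\right) 5 \cdot 1 = \left(-5\right) 1 = -5$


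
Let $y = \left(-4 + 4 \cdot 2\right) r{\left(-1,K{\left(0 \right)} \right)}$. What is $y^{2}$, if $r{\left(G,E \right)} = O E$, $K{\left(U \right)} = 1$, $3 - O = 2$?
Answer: $16$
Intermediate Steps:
$O = 1$ ($O = 3 - 2 = 1$)
$r{\left(G,E \right)} = E$ ($r{\left(G,E \right)} = 1 E = E$)
$y = 4$ ($y = \left(-4 + 4 \cdot 2\right) 1 = \left(-4 + 8\right) 1 = 4 \cdot 1 = 4$)
$y^{2} = 4^{2} = 16$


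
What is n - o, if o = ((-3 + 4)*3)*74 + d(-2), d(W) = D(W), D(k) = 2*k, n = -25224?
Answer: -25442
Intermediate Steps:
d(W) = 2*W
o = 218 (o = ((-3 + 4)*3)*74 + 2*(-2) = (1*3)*74 - 4 = 3*74 - 4 = 222 - 4 = 218)
n - o = -25224 - 1*218 = -25224 - 218 = -25442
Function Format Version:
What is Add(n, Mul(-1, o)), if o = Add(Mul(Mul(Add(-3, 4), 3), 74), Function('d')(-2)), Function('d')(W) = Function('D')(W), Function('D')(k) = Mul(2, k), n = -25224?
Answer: -25442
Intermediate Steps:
Function('d')(W) = Mul(2, W)
o = 218 (o = Add(Mul(Mul(Add(-3, 4), 3), 74), Mul(2, -2)) = Add(Mul(Mul(1, 3), 74), -4) = Add(Mul(3, 74), -4) = Add(222, -4) = 218)
Add(n, Mul(-1, o)) = Add(-25224, Mul(-1, 218)) = Add(-25224, -218) = -25442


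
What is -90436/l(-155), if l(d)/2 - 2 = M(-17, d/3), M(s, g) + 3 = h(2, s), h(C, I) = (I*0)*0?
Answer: 45218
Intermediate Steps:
h(C, I) = 0 (h(C, I) = 0*0 = 0)
M(s, g) = -3 (M(s, g) = -3 + 0 = -3)
l(d) = -2 (l(d) = 4 + 2*(-3) = 4 - 6 = -2)
-90436/l(-155) = -90436/(-2) = -90436*(-½) = 45218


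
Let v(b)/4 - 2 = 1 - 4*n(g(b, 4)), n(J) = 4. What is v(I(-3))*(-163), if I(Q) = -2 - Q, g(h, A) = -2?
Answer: 8476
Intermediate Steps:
v(b) = -52 (v(b) = 8 + 4*(1 - 4*4) = 8 + 4*(1 - 16) = 8 + 4*(-15) = 8 - 60 = -52)
v(I(-3))*(-163) = -52*(-163) = 8476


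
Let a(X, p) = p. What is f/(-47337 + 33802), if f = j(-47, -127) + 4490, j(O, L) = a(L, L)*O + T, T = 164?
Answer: -10623/13535 ≈ -0.78485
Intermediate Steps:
j(O, L) = 164 + L*O (j(O, L) = L*O + 164 = 164 + L*O)
f = 10623 (f = (164 - 127*(-47)) + 4490 = (164 + 5969) + 4490 = 6133 + 4490 = 10623)
f/(-47337 + 33802) = 10623/(-47337 + 33802) = 10623/(-13535) = 10623*(-1/13535) = -10623/13535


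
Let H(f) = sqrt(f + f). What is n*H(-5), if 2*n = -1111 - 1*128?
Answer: -1239*I*sqrt(10)/2 ≈ -1959.0*I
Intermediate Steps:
n = -1239/2 (n = (-1111 - 1*128)/2 = (-1111 - 128)/2 = (1/2)*(-1239) = -1239/2 ≈ -619.50)
H(f) = sqrt(2)*sqrt(f) (H(f) = sqrt(2*f) = sqrt(2)*sqrt(f))
n*H(-5) = -1239*sqrt(2)*sqrt(-5)/2 = -1239*sqrt(2)*I*sqrt(5)/2 = -1239*I*sqrt(10)/2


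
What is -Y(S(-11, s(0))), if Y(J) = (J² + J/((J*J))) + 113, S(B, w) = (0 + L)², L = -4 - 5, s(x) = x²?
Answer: -540595/81 ≈ -6674.0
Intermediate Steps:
L = -9
S(B, w) = 81 (S(B, w) = (0 - 9)² = (-9)² = 81)
Y(J) = 113 + 1/J + J² (Y(J) = (J² + J/(J²)) + 113 = (J² + J/J²) + 113 = (J² + 1/J) + 113 = (1/J + J²) + 113 = 113 + 1/J + J²)
-Y(S(-11, s(0))) = -(113 + 1/81 + 81²) = -(113 + 1/81 + 6561) = -1*540595/81 = -540595/81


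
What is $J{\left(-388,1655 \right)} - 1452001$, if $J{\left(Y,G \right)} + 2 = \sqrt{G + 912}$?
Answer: $-1452003 + \sqrt{2567} \approx -1.452 \cdot 10^{6}$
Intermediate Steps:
$J{\left(Y,G \right)} = -2 + \sqrt{912 + G}$ ($J{\left(Y,G \right)} = -2 + \sqrt{G + 912} = -2 + \sqrt{912 + G}$)
$J{\left(-388,1655 \right)} - 1452001 = \left(-2 + \sqrt{912 + 1655}\right) - 1452001 = \left(-2 + \sqrt{2567}\right) - 1452001 = -1452003 + \sqrt{2567}$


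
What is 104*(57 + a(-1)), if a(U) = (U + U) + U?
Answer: 5616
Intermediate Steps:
a(U) = 3*U (a(U) = 2*U + U = 3*U)
104*(57 + a(-1)) = 104*(57 + 3*(-1)) = 104*(57 - 3) = 104*54 = 5616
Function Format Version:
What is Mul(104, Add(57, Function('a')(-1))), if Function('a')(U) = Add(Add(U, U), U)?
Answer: 5616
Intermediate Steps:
Function('a')(U) = Mul(3, U) (Function('a')(U) = Add(Mul(2, U), U) = Mul(3, U))
Mul(104, Add(57, Function('a')(-1))) = Mul(104, Add(57, Mul(3, -1))) = Mul(104, Add(57, -3)) = Mul(104, 54) = 5616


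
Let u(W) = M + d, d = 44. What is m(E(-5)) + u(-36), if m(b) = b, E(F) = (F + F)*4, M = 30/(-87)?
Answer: 106/29 ≈ 3.6552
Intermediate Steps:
M = -10/29 (M = 30*(-1/87) = -10/29 ≈ -0.34483)
E(F) = 8*F (E(F) = (2*F)*4 = 8*F)
u(W) = 1266/29 (u(W) = -10/29 + 44 = 1266/29)
m(E(-5)) + u(-36) = 8*(-5) + 1266/29 = -40 + 1266/29 = 106/29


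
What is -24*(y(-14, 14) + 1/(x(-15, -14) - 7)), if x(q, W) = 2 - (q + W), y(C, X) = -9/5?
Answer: 211/5 ≈ 42.200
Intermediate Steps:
y(C, X) = -9/5 (y(C, X) = -9*⅕ = -9/5)
x(q, W) = 2 - W - q (x(q, W) = 2 - (W + q) = 2 + (-W - q) = 2 - W - q)
-24*(y(-14, 14) + 1/(x(-15, -14) - 7)) = -24*(-9/5 + 1/((2 - 1*(-14) - 1*(-15)) - 7)) = -24*(-9/5 + 1/((2 + 14 + 15) - 7)) = -24*(-9/5 + 1/(31 - 7)) = -24*(-9/5 + 1/24) = -24*(-211/120) = 211/5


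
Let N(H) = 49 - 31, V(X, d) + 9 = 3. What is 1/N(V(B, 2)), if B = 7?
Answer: 1/18 ≈ 0.055556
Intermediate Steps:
V(X, d) = -6 (V(X, d) = -9 + 3 = -6)
N(H) = 18
1/N(V(B, 2)) = 1/18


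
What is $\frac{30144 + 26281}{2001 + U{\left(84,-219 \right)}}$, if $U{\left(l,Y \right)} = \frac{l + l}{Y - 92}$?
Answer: $\frac{17548175}{622143} \approx 28.206$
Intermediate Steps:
$U{\left(l,Y \right)} = \frac{2 l}{-92 + Y}$
$\frac{30144 + 26281}{2001 + U{\left(84,-219 \right)}} = \frac{30144 + 26281}{2001 + 2 \cdot 84 \frac{1}{-92 - 219}} = \frac{56425}{2001 + 2 \cdot 84 \frac{1}{-311}} = \frac{56425}{2001 + 2 \cdot 84 \left(- \frac{1}{311}\right)} = \frac{56425}{2001 - \frac{168}{311}} = \frac{56425}{\frac{622143}{311}} = 56425 \cdot \frac{311}{622143} = \frac{17548175}{622143}$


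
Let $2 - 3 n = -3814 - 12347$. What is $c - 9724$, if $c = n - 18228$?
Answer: $- \frac{67693}{3} \approx -22564.0$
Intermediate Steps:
$n = \frac{16163}{3}$ ($n = \frac{2}{3} - \frac{-3814 - 12347}{3} = \frac{2}{3} - -5387 = \frac{2}{3} + 5387 = \frac{16163}{3} \approx 5387.7$)
$c = - \frac{38521}{3}$ ($c = \frac{16163}{3} - 18228 = - \frac{38521}{3} \approx -12840.0$)
$c - 9724 = - \frac{38521}{3} - 9724 = - \frac{67693}{3}$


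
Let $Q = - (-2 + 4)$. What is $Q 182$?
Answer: $-364$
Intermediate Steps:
$Q = -2$ ($Q = \left(-1\right) 2 = -2$)
$Q 182 = \left(-2\right) 182 = -364$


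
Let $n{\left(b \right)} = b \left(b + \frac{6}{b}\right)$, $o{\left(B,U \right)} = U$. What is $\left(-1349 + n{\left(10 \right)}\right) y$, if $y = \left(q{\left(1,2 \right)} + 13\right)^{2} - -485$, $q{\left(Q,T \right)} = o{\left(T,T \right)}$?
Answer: $-882530$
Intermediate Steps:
$q{\left(Q,T \right)} = T$
$y = 710$ ($y = \left(2 + 13\right)^{2} - -485 = 15^{2} + 485 = 225 + 485 = 710$)
$\left(-1349 + n{\left(10 \right)}\right) y = \left(-1349 + \left(6 + 10^{2}\right)\right) 710 = \left(-1349 + \left(6 + 100\right)\right) 710 = \left(-1349 + 106\right) 710 = \left(-1243\right) 710 = -882530$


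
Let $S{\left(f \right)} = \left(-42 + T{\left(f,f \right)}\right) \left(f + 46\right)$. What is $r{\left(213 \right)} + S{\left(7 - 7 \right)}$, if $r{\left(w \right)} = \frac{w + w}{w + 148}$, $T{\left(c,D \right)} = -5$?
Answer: $- \frac{780056}{361} \approx -2160.8$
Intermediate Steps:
$r{\left(w \right)} = \frac{2 w}{148 + w}$
$S{\left(f \right)} = -2162 - 47 f$ ($S{\left(f \right)} = \left(-42 - 5\right) \left(f + 46\right) = - 47 \left(46 + f\right) = -2162 - 47 f$)
$r{\left(213 \right)} + S{\left(7 - 7 \right)} = 2 \cdot 213 \frac{1}{148 + 213} - \left(2162 + 47 \left(7 - 7\right)\right) = 2 \cdot 213 \cdot \frac{1}{361} - \left(2162 + 47 \left(7 - 7\right)\right) = 2 \cdot 213 \cdot \frac{1}{361} - 2162 = \frac{426}{361} + \left(-2162 + 0\right) = \frac{426}{361} - 2162 = - \frac{780056}{361}$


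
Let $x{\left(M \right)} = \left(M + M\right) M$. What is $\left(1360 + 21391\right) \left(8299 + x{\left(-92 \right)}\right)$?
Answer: $573939477$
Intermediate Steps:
$x{\left(M \right)} = 2 M^{2}$ ($x{\left(M \right)} = 2 M M = 2 M^{2}$)
$\left(1360 + 21391\right) \left(8299 + x{\left(-92 \right)}\right) = \left(1360 + 21391\right) \left(8299 + 2 \left(-92\right)^{2}\right) = 22751 \left(8299 + 2 \cdot 8464\right) = 22751 \left(8299 + 16928\right) = 22751 \cdot 25227 = 573939477$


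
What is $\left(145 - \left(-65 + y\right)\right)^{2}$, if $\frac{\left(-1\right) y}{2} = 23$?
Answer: $65536$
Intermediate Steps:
$y = -46$ ($y = \left(-2\right) 23 = -46$)
$\left(145 - \left(-65 + y\right)\right)^{2} = \left(145 + \left(65 - -46\right)\right)^{2} = \left(145 + \left(65 + 46\right)\right)^{2} = \left(145 + 111\right)^{2} = 256^{2} = 65536$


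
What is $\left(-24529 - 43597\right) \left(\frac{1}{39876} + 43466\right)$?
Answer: $- \frac{59039702141671}{19938} \approx -2.9612 \cdot 10^{9}$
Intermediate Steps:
$\left(-24529 - 43597\right) \left(\frac{1}{39876} + 43466\right) = - 68126 \left(\frac{1}{39876} + 43466\right) = \left(-68126\right) \frac{1733250217}{39876} = - \frac{59039702141671}{19938}$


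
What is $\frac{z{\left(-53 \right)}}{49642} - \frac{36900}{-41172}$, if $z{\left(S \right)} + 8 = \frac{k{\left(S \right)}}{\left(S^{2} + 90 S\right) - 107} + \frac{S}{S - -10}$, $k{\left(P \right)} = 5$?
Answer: $\frac{288768245581}{322248660184} \approx 0.8961$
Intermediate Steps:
$z{\left(S \right)} = -8 + \frac{5}{-107 + S^{2} + 90 S} + \frac{S}{10 + S}$ ($z{\left(S \right)} = -8 + \left(\frac{5}{\left(S^{2} + 90 S\right) - 107} + \frac{S}{S - -10}\right) = -8 + \left(\frac{5}{-107 + S^{2} + 90 S} + \frac{S}{S + 10}\right) = -8 + \left(\frac{5}{-107 + S^{2} + 90 S} + \frac{S}{10 + S}\right) = -8 + \frac{5}{-107 + S^{2} + 90 S} + \frac{S}{10 + S}$)
$\frac{z{\left(-53 \right)}}{49642} - \frac{36900}{-41172} = \frac{\frac{1}{-1070 + \left(-53\right)^{3} + 100 \left(-53\right)^{2} + 793 \left(-53\right)} \left(8610 - -341638 - 710 \left(-53\right)^{2} - 7 \left(-53\right)^{3}\right)}{49642} - \frac{36900}{-41172} = \frac{8610 + 341638 - 1994390 - -1042139}{-1070 - 148877 + 100 \cdot 2809 - 42029} \cdot \frac{1}{49642} - - \frac{3075}{3431} = \frac{8610 + 341638 - 1994390 + 1042139}{-1070 - 148877 + 280900 - 42029} \cdot \frac{1}{49642} + \frac{3075}{3431} = \frac{1}{88924} \left(-602003\right) \frac{1}{49642} + \frac{3075}{3431} = \left(- \frac{602003}{88924}\right) \frac{1}{49642} + \frac{3075}{3431} = - \frac{602003}{4414365208} + \frac{3075}{3431} = \frac{288768245581}{322248660184}$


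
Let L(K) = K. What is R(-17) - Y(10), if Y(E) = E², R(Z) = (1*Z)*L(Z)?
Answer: 189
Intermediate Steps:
R(Z) = Z² (R(Z) = (1*Z)*Z = Z*Z = Z²)
R(-17) - Y(10) = (-17)² - 1*10² = 289 - 1*100 = 289 - 100 = 189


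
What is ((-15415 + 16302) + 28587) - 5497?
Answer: 23977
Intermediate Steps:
((-15415 + 16302) + 28587) - 5497 = (887 + 28587) - 5497 = 29474 - 5497 = 23977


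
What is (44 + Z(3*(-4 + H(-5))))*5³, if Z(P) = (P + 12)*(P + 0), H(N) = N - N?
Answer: 5500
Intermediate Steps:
H(N) = 0
Z(P) = P*(12 + P) (Z(P) = (12 + P)*P = P*(12 + P))
(44 + Z(3*(-4 + H(-5))))*5³ = (44 + (3*(-4 + 0))*(12 + 3*(-4 + 0)))*5³ = (44 + (3*(-4))*(12 + 3*(-4)))*125 = (44 - 12*(12 - 12))*125 = (44 - 12*0)*125 = (44 + 0)*125 = 44*125 = 5500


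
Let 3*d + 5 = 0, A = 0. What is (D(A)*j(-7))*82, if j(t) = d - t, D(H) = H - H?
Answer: 0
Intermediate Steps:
D(H) = 0
d = -5/3 (d = -5/3 + (1/3)*0 = -5/3 + 0 = -5/3 ≈ -1.6667)
j(t) = -5/3 - t
(D(A)*j(-7))*82 = (0*(-5/3 - 1*(-7)))*82 = (0*(-5/3 + 7))*82 = (0*(16/3))*82 = 0*82 = 0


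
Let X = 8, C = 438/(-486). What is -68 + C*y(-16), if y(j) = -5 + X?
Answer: -1909/27 ≈ -70.704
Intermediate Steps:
C = -73/81 (C = 438*(-1/486) = -73/81 ≈ -0.90123)
y(j) = 3 (y(j) = -5 + 8 = 3)
-68 + C*y(-16) = -68 - 73/81*3 = -68 - 73/27 = -1909/27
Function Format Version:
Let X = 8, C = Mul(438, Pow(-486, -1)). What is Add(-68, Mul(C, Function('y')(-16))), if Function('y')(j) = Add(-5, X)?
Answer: Rational(-1909, 27) ≈ -70.704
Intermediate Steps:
C = Rational(-73, 81) (C = Mul(438, Rational(-1, 486)) = Rational(-73, 81) ≈ -0.90123)
Function('y')(j) = 3 (Function('y')(j) = Add(-5, 8) = 3)
Add(-68, Mul(C, Function('y')(-16))) = Add(-68, Mul(Rational(-73, 81), 3)) = Add(-68, Rational(-73, 27)) = Rational(-1909, 27)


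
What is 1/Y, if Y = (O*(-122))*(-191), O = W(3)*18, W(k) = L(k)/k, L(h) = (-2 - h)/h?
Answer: -1/233020 ≈ -4.2915e-6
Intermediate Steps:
L(h) = (-2 - h)/h
W(k) = (-2 - k)/k² (W(k) = ((-2 - k)/k)/k = (-2 - k)/k²)
O = -10 (O = ((-2 - 1*3)/3²)*18 = ((-2 - 3)/9)*18 = ((⅑)*(-5))*18 = -5/9*18 = -10)
Y = -233020 (Y = -10*(-122)*(-191) = 1220*(-191) = -233020)
1/Y = 1/(-233020) = -1/233020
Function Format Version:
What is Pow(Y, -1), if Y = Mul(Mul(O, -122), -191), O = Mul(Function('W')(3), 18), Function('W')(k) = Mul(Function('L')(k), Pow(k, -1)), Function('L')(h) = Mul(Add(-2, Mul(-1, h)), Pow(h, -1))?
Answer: Rational(-1, 233020) ≈ -4.2915e-6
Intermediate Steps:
Function('L')(h) = Mul(Pow(h, -1), Add(-2, Mul(-1, h)))
Function('W')(k) = Mul(Pow(k, -2), Add(-2, Mul(-1, k))) (Function('W')(k) = Mul(Mul(Pow(k, -1), Add(-2, Mul(-1, k))), Pow(k, -1)) = Mul(Pow(k, -2), Add(-2, Mul(-1, k))))
O = -10 (O = Mul(Mul(Pow(3, -2), Add(-2, Mul(-1, 3))), 18) = Mul(Mul(Rational(1, 9), Add(-2, -3)), 18) = Mul(Mul(Rational(1, 9), -5), 18) = Mul(Rational(-5, 9), 18) = -10)
Y = -233020 (Y = Mul(Mul(-10, -122), -191) = Mul(1220, -191) = -233020)
Pow(Y, -1) = Pow(-233020, -1) = Rational(-1, 233020)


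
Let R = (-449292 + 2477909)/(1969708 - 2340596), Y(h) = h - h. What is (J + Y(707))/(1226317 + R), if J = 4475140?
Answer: 1659775724320/454824230879 ≈ 3.6493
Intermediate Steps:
Y(h) = 0
R = -2028617/370888 (R = 2028617/(-370888) = 2028617*(-1/370888) = -2028617/370888 ≈ -5.4696)
(J + Y(707))/(1226317 + R) = (4475140 + 0)/(1226317 - 2028617/370888) = 4475140/(454824230879/370888) = 4475140*(370888/454824230879) = 1659775724320/454824230879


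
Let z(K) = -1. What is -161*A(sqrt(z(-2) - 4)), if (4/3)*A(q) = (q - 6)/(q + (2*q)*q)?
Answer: 483*(-6*sqrt(5) + 5*I)/(20*(-I + 2*sqrt(5))) ≈ -74.75 + 10.286*I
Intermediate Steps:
A(q) = 3*(-6 + q)/(4*(q + 2*q**2)) (A(q) = 3*((q - 6)/(q + (2*q)*q))/4 = 3*((-6 + q)/(q + 2*q**2))/4 = 3*(-6 + q)/(4*(q + 2*q**2)))
-161*A(sqrt(z(-2) - 4)) = -483*(-6 + sqrt(-1 - 4))/(4*(sqrt(-1 - 4))*(1 + 2*sqrt(-1 - 4))) = -483*(-6 + sqrt(-5))/(4*(sqrt(-5))*(1 + 2*sqrt(-5))) = -483*(-6 + I*sqrt(5))/(4*(I*sqrt(5))*(1 + 2*(I*sqrt(5)))) = -483*(-I*sqrt(5)/5)*(-6 + I*sqrt(5))/(4*(1 + 2*I*sqrt(5))) = -(-483)*I*sqrt(5)*(-6 + I*sqrt(5))/(20*(1 + 2*I*sqrt(5))) = 483*I*sqrt(5)*(-6 + I*sqrt(5))/(20*(1 + 2*I*sqrt(5)))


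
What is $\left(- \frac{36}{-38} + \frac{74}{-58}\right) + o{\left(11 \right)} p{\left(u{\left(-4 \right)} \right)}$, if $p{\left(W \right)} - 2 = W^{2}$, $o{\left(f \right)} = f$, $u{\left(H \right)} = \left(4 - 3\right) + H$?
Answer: $\frac{66490}{551} \approx 120.67$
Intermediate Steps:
$u{\left(H \right)} = 1 + H$
$p{\left(W \right)} = 2 + W^{2}$
$\left(- \frac{36}{-38} + \frac{74}{-58}\right) + o{\left(11 \right)} p{\left(u{\left(-4 \right)} \right)} = \left(- \frac{36}{-38} + \frac{74}{-58}\right) + 11 \left(2 + \left(1 - 4\right)^{2}\right) = \left(\left(-36\right) \left(- \frac{1}{38}\right) + 74 \left(- \frac{1}{58}\right)\right) + 11 \left(2 + \left(-3\right)^{2}\right) = \left(\frac{18}{19} - \frac{37}{29}\right) + 11 \left(2 + 9\right) = - \frac{181}{551} + 11 \cdot 11 = - \frac{181}{551} + 121 = \frac{66490}{551}$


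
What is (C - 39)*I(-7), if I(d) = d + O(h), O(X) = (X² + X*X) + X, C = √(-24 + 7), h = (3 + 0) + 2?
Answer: -1872 + 48*I*√17 ≈ -1872.0 + 197.91*I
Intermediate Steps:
h = 5 (h = 3 + 2 = 5)
C = I*√17 (C = √(-17) = I*√17 ≈ 4.1231*I)
O(X) = X + 2*X² (O(X) = (X² + X²) + X = 2*X² + X = X + 2*X²)
I(d) = 55 + d (I(d) = d + 5*(1 + 2*5) = d + 5*(1 + 10) = d + 5*11 = d + 55 = 55 + d)
(C - 39)*I(-7) = (I*√17 - 39)*(55 - 7) = (-39 + I*√17)*48 = -1872 + 48*I*√17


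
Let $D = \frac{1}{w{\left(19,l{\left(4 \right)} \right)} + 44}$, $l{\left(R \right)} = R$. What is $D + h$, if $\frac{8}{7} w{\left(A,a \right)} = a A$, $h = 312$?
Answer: $\frac{68954}{221} \approx 312.01$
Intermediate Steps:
$w{\left(A,a \right)} = \frac{7 A a}{8}$ ($w{\left(A,a \right)} = \frac{7 a A}{8} = \frac{7 A a}{8}$)
$D = \frac{2}{221}$ ($D = \frac{1}{\frac{7}{8} \cdot 19 \cdot 4 + 44} = \frac{1}{\frac{133}{2} + 44} = \frac{1}{\frac{221}{2}} = \frac{2}{221} \approx 0.0090498$)
$D + h = \frac{2}{221} + 312 = \frac{68954}{221}$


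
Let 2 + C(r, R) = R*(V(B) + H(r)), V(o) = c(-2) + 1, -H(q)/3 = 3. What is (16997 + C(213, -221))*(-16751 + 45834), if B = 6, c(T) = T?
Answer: 558539015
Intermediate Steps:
H(q) = -9 (H(q) = -3*3 = -9)
V(o) = -1 (V(o) = -2 + 1 = -1)
C(r, R) = -2 - 10*R (C(r, R) = -2 + R*(-1 - 9) = -2 + R*(-10) = -2 - 10*R)
(16997 + C(213, -221))*(-16751 + 45834) = (16997 + (-2 - 10*(-221)))*(-16751 + 45834) = (16997 + (-2 + 2210))*29083 = (16997 + 2208)*29083 = 19205*29083 = 558539015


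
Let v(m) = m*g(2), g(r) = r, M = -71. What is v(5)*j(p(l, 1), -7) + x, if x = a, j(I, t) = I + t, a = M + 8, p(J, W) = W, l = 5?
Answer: -123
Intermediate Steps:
v(m) = 2*m (v(m) = m*2 = 2*m)
a = -63 (a = -71 + 8 = -63)
x = -63
v(5)*j(p(l, 1), -7) + x = (2*5)*(1 - 7) - 63 = 10*(-6) - 63 = -60 - 63 = -123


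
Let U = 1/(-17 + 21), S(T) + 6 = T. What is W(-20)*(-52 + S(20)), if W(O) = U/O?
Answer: 19/40 ≈ 0.47500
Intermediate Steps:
S(T) = -6 + T
U = 1/4 ≈ 0.25000
W(O) = 1/(4*O)
W(-20)*(-52 + S(20)) = ((1/4)/(-20))*(-52 + (-6 + 20)) = ((1/4)*(-1/20))*(-52 + 14) = -1/80*(-38) = 19/40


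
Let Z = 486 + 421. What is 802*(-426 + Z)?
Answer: 385762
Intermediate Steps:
Z = 907
802*(-426 + Z) = 802*(-426 + 907) = 802*481 = 385762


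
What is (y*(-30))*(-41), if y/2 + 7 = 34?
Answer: 66420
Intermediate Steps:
y = 54 (y = -14 + 2*34 = -14 + 68 = 54)
(y*(-30))*(-41) = (54*(-30))*(-41) = -1620*(-41) = 66420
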